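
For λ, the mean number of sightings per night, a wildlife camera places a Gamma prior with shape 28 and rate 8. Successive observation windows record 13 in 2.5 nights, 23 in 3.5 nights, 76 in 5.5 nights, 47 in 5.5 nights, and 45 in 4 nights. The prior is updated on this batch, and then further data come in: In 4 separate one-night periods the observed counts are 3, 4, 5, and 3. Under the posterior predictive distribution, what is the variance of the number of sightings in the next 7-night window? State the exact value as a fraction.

69160/1089

Total count: 13 + 23 + 76 + 47 + 45 = 204.
Total exposure: 2.5 + 3.5 + 5.5 + 5.5 + 4 = 21 nights.
After the first batch: Gamma(28 + 204, 8 + 21) = Gamma(232, 29).
Total count: 3 + 4 + 5 + 3 = 15.
Total exposure: 4 nights.
After the second batch: Gamma(232 + 15, 29 + 4) = Gamma(247, 33).
The posterior predictive for a window of length T is Negative Binomial with variance T·α'·(β'+T)/β'² = 7·247·40/1089 = 69160/1089.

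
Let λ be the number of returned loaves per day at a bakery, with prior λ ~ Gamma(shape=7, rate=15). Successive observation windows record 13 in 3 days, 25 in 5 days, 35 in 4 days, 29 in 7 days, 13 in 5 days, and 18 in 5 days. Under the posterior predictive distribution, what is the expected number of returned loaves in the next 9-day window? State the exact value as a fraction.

315/11

Total count: 13 + 25 + 35 + 29 + 13 + 18 = 133.
Total exposure: 3 + 5 + 4 + 7 + 5 + 5 = 29 days.
Conjugate update: add total count to the shape and total exposure to the rate, giving Gamma(140, 44).
Predictive mean over a 9-day window = T·E[λ|data] = 9·140/44 = 315/11.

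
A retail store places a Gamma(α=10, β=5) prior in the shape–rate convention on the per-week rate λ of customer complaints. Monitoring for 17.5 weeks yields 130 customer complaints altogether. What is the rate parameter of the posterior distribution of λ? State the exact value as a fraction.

45/2

Total count 130 over total exposure 17.5 weeks.
The Gamma prior is conjugate for the Poisson rate, so λ | data ~ Gamma(10+130, 5+17.5) = Gamma(140, 45/2).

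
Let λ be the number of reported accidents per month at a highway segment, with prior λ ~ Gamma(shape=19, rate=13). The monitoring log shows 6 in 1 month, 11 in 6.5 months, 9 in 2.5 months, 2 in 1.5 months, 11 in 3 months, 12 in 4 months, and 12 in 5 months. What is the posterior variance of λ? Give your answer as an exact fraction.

Total count: 6 + 11 + 9 + 2 + 11 + 12 + 12 = 63.
Total exposure: 1 + 6.5 + 2.5 + 1.5 + 3 + 4 + 5 = 23.5 months.
The Gamma prior is conjugate for the Poisson rate, so λ | data ~ Gamma(19+63, 13+23.5) = Gamma(82, 73/2).
Posterior variance = α'/β'² = 82/(5329/4) = 328/5329.

328/5329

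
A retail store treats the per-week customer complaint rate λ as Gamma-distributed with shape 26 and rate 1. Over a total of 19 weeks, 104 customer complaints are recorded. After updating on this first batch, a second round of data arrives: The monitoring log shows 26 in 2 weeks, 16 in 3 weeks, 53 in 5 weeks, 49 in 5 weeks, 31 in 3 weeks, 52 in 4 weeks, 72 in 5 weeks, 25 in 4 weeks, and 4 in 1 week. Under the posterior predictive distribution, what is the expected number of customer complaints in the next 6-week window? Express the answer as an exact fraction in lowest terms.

687/13

Total count 104 over total exposure 19 weeks.
After the first batch: Gamma(26 + 104, 1 + 19) = Gamma(130, 20).
Total count: 26 + 16 + 53 + 49 + 31 + 52 + 72 + 25 + 4 = 328.
Total exposure: 2 + 3 + 5 + 5 + 3 + 4 + 5 + 4 + 1 = 32 weeks.
After the second batch: Gamma(130 + 328, 20 + 32) = Gamma(458, 52).
Predictive mean over a 6-week window = T·E[λ|data] = 6·458/52 = 687/13.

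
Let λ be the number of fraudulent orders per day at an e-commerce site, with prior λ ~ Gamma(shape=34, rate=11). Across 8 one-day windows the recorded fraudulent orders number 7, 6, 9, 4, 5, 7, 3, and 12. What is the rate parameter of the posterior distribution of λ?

Total count: 7 + 6 + 9 + 4 + 5 + 7 + 3 + 12 = 53.
Total exposure: 8 days.
Conjugate update: add total count to the shape and total exposure to the rate, giving Gamma(87, 19).

19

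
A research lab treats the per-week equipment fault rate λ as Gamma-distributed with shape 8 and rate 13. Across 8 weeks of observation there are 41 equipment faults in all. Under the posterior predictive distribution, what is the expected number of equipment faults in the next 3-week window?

Total count 41 over total exposure 8 weeks.
The Gamma prior is conjugate for the Poisson rate, so λ | data ~ Gamma(8+41, 13+8) = Gamma(49, 21).
Predictive mean over a 3-week window = T·E[λ|data] = 3·49/21 = 7.

7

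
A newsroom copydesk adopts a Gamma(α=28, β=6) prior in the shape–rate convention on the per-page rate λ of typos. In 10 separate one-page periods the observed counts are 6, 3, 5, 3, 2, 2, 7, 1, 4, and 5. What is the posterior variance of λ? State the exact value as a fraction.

33/128

Total count: 6 + 3 + 5 + 3 + 2 + 2 + 7 + 1 + 4 + 5 = 38.
Total exposure: 10 pages.
The Gamma prior is conjugate for the Poisson rate, so λ | data ~ Gamma(28+38, 6+10) = Gamma(66, 16).
Posterior variance = α'/β'² = 66/256 = 33/128.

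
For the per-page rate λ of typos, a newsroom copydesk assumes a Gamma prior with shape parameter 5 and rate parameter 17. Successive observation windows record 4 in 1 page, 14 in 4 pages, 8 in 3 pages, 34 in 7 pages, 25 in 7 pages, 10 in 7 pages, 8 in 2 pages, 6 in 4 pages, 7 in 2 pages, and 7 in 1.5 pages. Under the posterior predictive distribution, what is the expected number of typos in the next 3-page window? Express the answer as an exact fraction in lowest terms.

Total count: 4 + 14 + 8 + 34 + 25 + 10 + 8 + 6 + 7 + 7 = 123.
Total exposure: 1 + 4 + 3 + 7 + 7 + 7 + 2 + 4 + 2 + 1.5 = 38.5 pages.
Posterior: α' = 5 + 123 = 128, β' = 17 + 38.5 = 111/2.
Predictive mean over a 3-page window = T·E[λ|data] = 3·128/(111/2) = 256/37.

256/37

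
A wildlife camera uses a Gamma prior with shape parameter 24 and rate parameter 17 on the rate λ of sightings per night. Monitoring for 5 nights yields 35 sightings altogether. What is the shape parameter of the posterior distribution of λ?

59

Total count 35 over total exposure 5 nights.
Posterior: α' = 24 + 35 = 59, β' = 17 + 5 = 22.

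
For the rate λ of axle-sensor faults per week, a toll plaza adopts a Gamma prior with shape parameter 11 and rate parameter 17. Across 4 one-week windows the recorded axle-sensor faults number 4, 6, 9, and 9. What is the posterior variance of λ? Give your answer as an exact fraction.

Total count: 4 + 6 + 9 + 9 = 28.
Total exposure: 4 weeks.
By Gamma–Poisson conjugacy, the posterior is Gamma(α + Σx, β + Σt) = Gamma(11 + 28, 17 + 4) = Gamma(39, 21).
Posterior variance = α'/β'² = 39/441 = 13/147.

13/147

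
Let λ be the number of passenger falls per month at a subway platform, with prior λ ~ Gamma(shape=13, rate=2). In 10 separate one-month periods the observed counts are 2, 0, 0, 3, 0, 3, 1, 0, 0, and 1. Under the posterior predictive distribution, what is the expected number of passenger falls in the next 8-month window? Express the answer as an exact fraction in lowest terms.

Total count: 2 + 0 + 0 + 3 + 0 + 3 + 1 + 0 + 0 + 1 = 10.
Total exposure: 10 months.
Gamma(α, β) with Poisson data over total exposure Σt gives posterior Gamma(α+Σx, β+Σt) = Gamma(23, 12).
Predictive mean over an 8-month window = T·E[λ|data] = 8·23/12 = 46/3.

46/3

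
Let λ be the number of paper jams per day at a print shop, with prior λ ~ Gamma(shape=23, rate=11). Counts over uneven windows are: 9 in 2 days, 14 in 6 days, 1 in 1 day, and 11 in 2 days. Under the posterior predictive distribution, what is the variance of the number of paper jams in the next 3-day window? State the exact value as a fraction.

Total count: 9 + 14 + 1 + 11 = 35.
Total exposure: 2 + 6 + 1 + 2 = 11 days.
The Gamma prior is conjugate for the Poisson rate, so λ | data ~ Gamma(23+35, 11+11) = Gamma(58, 22).
The posterior predictive for a window of length T is Negative Binomial with variance T·α'·(β'+T)/β'² = 3·58·25/484 = 2175/242.

2175/242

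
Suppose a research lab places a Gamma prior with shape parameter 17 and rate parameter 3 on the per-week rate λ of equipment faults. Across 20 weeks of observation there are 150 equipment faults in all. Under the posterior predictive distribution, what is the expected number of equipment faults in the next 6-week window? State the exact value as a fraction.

Total count 150 over total exposure 20 weeks.
Posterior: α' = 17 + 150 = 167, β' = 3 + 20 = 23.
Predictive mean over a 6-week window = T·E[λ|data] = 6·167/23 = 1002/23.

1002/23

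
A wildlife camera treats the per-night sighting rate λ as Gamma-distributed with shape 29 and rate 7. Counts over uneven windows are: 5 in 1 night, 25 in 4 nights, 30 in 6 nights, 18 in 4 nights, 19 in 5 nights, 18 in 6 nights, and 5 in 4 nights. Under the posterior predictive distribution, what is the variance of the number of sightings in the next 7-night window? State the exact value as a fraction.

45892/1369

Total count: 5 + 25 + 30 + 18 + 19 + 18 + 5 = 120.
Total exposure: 1 + 4 + 6 + 4 + 5 + 6 + 4 = 30 nights.
By Gamma–Poisson conjugacy, the posterior is Gamma(α + Σx, β + Σt) = Gamma(29 + 120, 7 + 30) = Gamma(149, 37).
The posterior predictive for a window of length T is Negative Binomial with variance T·α'·(β'+T)/β'² = 7·149·44/1369 = 45892/1369.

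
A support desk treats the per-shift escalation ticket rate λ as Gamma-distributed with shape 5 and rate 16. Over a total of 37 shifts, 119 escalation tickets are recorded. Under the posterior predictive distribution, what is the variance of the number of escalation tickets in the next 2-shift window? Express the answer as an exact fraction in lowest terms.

13640/2809

Total count 119 over total exposure 37 shifts.
By Gamma–Poisson conjugacy, the posterior is Gamma(α + Σx, β + Σt) = Gamma(5 + 119, 16 + 37) = Gamma(124, 53).
The posterior predictive for a window of length T is Negative Binomial with variance T·α'·(β'+T)/β'² = 2·124·55/2809 = 13640/2809.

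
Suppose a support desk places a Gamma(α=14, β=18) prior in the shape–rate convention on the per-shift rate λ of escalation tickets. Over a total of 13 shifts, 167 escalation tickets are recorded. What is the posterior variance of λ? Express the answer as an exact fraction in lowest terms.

181/961

Total count 167 over total exposure 13 shifts.
The Gamma prior is conjugate for the Poisson rate, so λ | data ~ Gamma(14+167, 18+13) = Gamma(181, 31).
Posterior variance = α'/β'² = 181/961.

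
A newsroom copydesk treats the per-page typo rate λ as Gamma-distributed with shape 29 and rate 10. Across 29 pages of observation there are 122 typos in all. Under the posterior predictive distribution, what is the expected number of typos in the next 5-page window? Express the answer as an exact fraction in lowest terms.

Total count 122 over total exposure 29 pages.
The Gamma prior is conjugate for the Poisson rate, so λ | data ~ Gamma(29+122, 10+29) = Gamma(151, 39).
Predictive mean over a 5-page window = T·E[λ|data] = 5·151/39 = 755/39.

755/39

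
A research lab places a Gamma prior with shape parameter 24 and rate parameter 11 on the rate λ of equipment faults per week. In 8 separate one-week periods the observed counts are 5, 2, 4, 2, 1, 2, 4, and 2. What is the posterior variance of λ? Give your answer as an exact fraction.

Total count: 5 + 2 + 4 + 2 + 1 + 2 + 4 + 2 = 22.
Total exposure: 8 weeks.
Gamma(α, β) with Poisson data over total exposure Σt gives posterior Gamma(α+Σx, β+Σt) = Gamma(46, 19).
Posterior variance = α'/β'² = 46/361.

46/361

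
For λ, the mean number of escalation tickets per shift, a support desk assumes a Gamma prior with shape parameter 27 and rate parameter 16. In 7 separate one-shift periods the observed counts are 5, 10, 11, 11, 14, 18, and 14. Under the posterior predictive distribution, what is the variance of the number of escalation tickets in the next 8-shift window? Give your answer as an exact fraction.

27280/529

Total count: 5 + 10 + 11 + 11 + 14 + 18 + 14 = 83.
Total exposure: 7 shifts.
Posterior: α' = 27 + 83 = 110, β' = 16 + 7 = 23.
The posterior predictive for a window of length T is Negative Binomial with variance T·α'·(β'+T)/β'² = 8·110·31/529 = 27280/529.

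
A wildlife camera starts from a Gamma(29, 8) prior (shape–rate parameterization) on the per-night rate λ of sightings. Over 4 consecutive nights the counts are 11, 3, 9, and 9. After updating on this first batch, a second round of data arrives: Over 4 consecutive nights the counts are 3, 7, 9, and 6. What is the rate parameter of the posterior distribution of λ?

16

Total count: 11 + 3 + 9 + 9 = 32.
Total exposure: 4 nights.
After the first batch: Gamma(29 + 32, 8 + 4) = Gamma(61, 12).
Total count: 3 + 7 + 9 + 6 = 25.
Total exposure: 4 nights.
After the second batch: Gamma(61 + 25, 12 + 4) = Gamma(86, 16).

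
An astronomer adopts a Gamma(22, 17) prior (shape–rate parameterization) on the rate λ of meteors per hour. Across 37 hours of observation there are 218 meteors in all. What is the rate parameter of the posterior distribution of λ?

54

Total count 218 over total exposure 37 hours.
By Gamma–Poisson conjugacy, the posterior is Gamma(α + Σx, β + Σt) = Gamma(22 + 218, 17 + 37) = Gamma(240, 54).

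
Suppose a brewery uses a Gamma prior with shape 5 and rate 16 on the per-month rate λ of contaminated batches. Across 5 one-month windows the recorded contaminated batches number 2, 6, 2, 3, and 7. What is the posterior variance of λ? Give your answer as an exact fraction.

Total count: 2 + 6 + 2 + 3 + 7 = 20.
Total exposure: 5 months.
Gamma(α, β) with Poisson data over total exposure Σt gives posterior Gamma(α+Σx, β+Σt) = Gamma(25, 21).
Posterior variance = α'/β'² = 25/441.

25/441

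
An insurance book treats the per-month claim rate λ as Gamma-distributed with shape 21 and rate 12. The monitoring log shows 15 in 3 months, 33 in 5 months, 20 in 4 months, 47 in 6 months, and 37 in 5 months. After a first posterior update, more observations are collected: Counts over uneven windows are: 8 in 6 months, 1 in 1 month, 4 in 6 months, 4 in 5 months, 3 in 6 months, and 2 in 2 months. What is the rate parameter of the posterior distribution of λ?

61

Total count: 15 + 33 + 20 + 47 + 37 = 152.
Total exposure: 3 + 5 + 4 + 6 + 5 = 23 months.
After the first batch: Gamma(21 + 152, 12 + 23) = Gamma(173, 35).
Total count: 8 + 1 + 4 + 4 + 3 + 2 = 22.
Total exposure: 6 + 1 + 6 + 5 + 6 + 2 = 26 months.
After the second batch: Gamma(173 + 22, 35 + 26) = Gamma(195, 61).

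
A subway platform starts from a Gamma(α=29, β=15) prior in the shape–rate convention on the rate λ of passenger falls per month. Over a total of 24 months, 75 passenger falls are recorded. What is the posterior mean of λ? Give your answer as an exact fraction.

8/3

Total count 75 over total exposure 24 months.
Conjugate update: add total count to the shape and total exposure to the rate, giving Gamma(104, 39).
Posterior mean = α'/β' = 104/39 = 8/3.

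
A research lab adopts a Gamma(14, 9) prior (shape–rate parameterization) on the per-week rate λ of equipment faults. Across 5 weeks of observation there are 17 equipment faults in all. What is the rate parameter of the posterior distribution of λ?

14

Total count 17 over total exposure 5 weeks.
Conjugate update: add total count to the shape and total exposure to the rate, giving Gamma(31, 14).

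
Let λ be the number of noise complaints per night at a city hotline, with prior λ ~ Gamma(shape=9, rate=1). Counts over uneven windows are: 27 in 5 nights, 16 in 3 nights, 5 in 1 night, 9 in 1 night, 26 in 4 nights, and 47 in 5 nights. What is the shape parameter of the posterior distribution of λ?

139

Total count: 27 + 16 + 5 + 9 + 26 + 47 = 130.
Total exposure: 5 + 3 + 1 + 1 + 4 + 5 = 19 nights.
Gamma(α, β) with Poisson data over total exposure Σt gives posterior Gamma(α+Σx, β+Σt) = Gamma(139, 20).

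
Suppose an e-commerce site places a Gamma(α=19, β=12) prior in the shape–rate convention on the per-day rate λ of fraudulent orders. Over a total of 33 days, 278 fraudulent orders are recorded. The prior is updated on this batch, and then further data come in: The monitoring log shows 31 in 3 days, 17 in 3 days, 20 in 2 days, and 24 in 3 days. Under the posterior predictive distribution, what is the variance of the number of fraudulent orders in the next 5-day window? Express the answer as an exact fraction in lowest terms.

Total count 278 over total exposure 33 days.
After the first batch: Gamma(19 + 278, 12 + 33) = Gamma(297, 45).
Total count: 31 + 17 + 20 + 24 = 92.
Total exposure: 3 + 3 + 2 + 3 = 11 days.
After the second batch: Gamma(297 + 92, 45 + 11) = Gamma(389, 56).
The posterior predictive for a window of length T is Negative Binomial with variance T·α'·(β'+T)/β'² = 5·389·61/3136 = 118645/3136.

118645/3136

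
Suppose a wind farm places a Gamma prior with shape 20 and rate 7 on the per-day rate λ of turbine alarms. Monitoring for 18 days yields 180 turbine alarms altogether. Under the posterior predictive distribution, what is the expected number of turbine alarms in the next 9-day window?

Total count 180 over total exposure 18 days.
The Gamma prior is conjugate for the Poisson rate, so λ | data ~ Gamma(20+180, 7+18) = Gamma(200, 25).
Predictive mean over a 9-day window = T·E[λ|data] = 9·200/25 = 72.

72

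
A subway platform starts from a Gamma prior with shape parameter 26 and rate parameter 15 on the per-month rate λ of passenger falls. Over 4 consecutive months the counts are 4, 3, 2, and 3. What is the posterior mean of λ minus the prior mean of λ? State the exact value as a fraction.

Total count: 4 + 3 + 2 + 3 = 12.
Total exposure: 4 months.
Conjugate update: add total count to the shape and total exposure to the rate, giving Gamma(38, 19).
Posterior mean = 38/19 = 2; prior mean = 26/15 = 26/15. Difference = 2 − 26/15 = 4/15.

4/15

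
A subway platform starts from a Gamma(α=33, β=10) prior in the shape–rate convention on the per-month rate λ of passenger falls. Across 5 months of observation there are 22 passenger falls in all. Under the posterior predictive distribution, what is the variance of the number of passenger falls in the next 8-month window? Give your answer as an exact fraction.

Total count 22 over total exposure 5 months.
Gamma(α, β) with Poisson data over total exposure Σt gives posterior Gamma(α+Σx, β+Σt) = Gamma(55, 15).
The posterior predictive for a window of length T is Negative Binomial with variance T·α'·(β'+T)/β'² = 8·55·23/225 = 2024/45.

2024/45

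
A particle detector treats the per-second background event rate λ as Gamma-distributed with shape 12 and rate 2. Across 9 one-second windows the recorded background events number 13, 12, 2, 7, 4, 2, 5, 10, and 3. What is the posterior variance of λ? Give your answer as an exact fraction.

Total count: 13 + 12 + 2 + 7 + 4 + 2 + 5 + 10 + 3 = 58.
Total exposure: 9 seconds.
Conjugate update: add total count to the shape and total exposure to the rate, giving Gamma(70, 11).
Posterior variance = α'/β'² = 70/121.

70/121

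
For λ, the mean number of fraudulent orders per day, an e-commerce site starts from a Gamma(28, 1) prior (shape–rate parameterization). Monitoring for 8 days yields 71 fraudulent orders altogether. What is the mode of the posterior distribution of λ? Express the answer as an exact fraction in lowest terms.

Total count 71 over total exposure 8 days.
Conjugate update: add total count to the shape and total exposure to the rate, giving Gamma(99, 9).
Posterior mode = (α'−1)/β' = 98/9.

98/9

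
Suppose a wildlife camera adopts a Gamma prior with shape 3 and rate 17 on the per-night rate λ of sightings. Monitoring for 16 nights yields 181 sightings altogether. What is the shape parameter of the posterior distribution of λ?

Total count 181 over total exposure 16 nights.
Conjugate update: add total count to the shape and total exposure to the rate, giving Gamma(184, 33).

184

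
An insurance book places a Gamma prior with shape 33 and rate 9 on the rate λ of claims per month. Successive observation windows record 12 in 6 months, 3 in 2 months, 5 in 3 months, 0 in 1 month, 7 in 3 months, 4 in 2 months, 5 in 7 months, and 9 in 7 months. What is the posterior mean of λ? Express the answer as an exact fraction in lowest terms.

39/20

Total count: 12 + 3 + 5 + 0 + 7 + 4 + 5 + 9 = 45.
Total exposure: 6 + 2 + 3 + 1 + 3 + 2 + 7 + 7 = 31 months.
By Gamma–Poisson conjugacy, the posterior is Gamma(α + Σx, β + Σt) = Gamma(33 + 45, 9 + 31) = Gamma(78, 40).
Posterior mean = α'/β' = 78/40 = 39/20.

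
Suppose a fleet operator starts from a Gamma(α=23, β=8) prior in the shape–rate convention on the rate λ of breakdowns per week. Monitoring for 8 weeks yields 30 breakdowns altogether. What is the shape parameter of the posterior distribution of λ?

53

Total count 30 over total exposure 8 weeks.
The Gamma prior is conjugate for the Poisson rate, so λ | data ~ Gamma(23+30, 8+8) = Gamma(53, 16).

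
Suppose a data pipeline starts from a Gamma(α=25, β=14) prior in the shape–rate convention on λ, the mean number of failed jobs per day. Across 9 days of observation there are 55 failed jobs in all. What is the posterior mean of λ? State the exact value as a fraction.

Total count 55 over total exposure 9 days.
By Gamma–Poisson conjugacy, the posterior is Gamma(α + Σx, β + Σt) = Gamma(25 + 55, 14 + 9) = Gamma(80, 23).
Posterior mean = α'/β' = 80/23.

80/23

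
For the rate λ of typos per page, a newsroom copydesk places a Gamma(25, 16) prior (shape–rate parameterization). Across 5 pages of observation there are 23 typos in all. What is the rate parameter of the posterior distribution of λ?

Total count 23 over total exposure 5 pages.
Posterior: α' = 25 + 23 = 48, β' = 16 + 5 = 21.

21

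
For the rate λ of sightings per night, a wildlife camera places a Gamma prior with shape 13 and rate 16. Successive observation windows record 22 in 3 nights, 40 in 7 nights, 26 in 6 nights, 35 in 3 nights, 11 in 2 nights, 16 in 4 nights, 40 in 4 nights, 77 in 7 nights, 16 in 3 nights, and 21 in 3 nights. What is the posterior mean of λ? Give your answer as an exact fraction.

317/58

Total count: 22 + 40 + 26 + 35 + 11 + 16 + 40 + 77 + 16 + 21 = 304.
Total exposure: 3 + 7 + 6 + 3 + 2 + 4 + 4 + 7 + 3 + 3 = 42 nights.
Conjugate update: add total count to the shape and total exposure to the rate, giving Gamma(317, 58).
Posterior mean = α'/β' = 317/58.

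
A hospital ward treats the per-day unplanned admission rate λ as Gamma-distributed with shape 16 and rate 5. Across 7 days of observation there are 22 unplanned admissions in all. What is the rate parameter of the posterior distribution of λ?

12

Total count 22 over total exposure 7 days.
Posterior: α' = 16 + 22 = 38, β' = 5 + 7 = 12.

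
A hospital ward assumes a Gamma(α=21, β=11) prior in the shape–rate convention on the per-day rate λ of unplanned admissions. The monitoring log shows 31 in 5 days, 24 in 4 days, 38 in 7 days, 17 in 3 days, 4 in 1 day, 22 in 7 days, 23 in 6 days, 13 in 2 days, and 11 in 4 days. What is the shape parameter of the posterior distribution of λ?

Total count: 31 + 24 + 38 + 17 + 4 + 22 + 23 + 13 + 11 = 183.
Total exposure: 5 + 4 + 7 + 3 + 1 + 7 + 6 + 2 + 4 = 39 days.
The Gamma prior is conjugate for the Poisson rate, so λ | data ~ Gamma(21+183, 11+39) = Gamma(204, 50).

204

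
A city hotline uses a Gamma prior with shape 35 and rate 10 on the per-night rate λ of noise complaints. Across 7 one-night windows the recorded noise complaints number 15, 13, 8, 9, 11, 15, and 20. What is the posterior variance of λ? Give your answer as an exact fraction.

Total count: 15 + 13 + 8 + 9 + 11 + 15 + 20 = 91.
Total exposure: 7 nights.
Conjugate update: add total count to the shape and total exposure to the rate, giving Gamma(126, 17).
Posterior variance = α'/β'² = 126/289.

126/289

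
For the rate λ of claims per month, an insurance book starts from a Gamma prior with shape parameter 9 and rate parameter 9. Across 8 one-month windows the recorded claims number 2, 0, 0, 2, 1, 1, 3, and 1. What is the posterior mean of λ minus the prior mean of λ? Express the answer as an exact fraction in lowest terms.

2/17

Total count: 2 + 0 + 0 + 2 + 1 + 1 + 3 + 1 = 10.
Total exposure: 8 months.
Conjugate update: add total count to the shape and total exposure to the rate, giving Gamma(19, 17).
Posterior mean = 19/17 = 19/17; prior mean = 9/9 = 1. Difference = 19/17 − 1 = 2/17.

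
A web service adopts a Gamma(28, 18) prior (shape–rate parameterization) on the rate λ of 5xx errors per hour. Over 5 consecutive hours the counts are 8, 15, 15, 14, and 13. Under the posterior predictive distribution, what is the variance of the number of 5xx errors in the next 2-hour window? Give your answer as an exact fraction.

Total count: 8 + 15 + 15 + 14 + 13 = 65.
Total exposure: 5 hours.
Conjugate update: add total count to the shape and total exposure to the rate, giving Gamma(93, 23).
The posterior predictive for a window of length T is Negative Binomial with variance T·α'·(β'+T)/β'² = 2·93·25/529 = 4650/529.

4650/529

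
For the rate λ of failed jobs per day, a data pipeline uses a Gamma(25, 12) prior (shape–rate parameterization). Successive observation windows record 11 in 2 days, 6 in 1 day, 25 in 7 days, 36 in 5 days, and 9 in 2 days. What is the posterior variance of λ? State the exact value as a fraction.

Total count: 11 + 6 + 25 + 36 + 9 = 87.
Total exposure: 2 + 1 + 7 + 5 + 2 = 17 days.
Gamma(α, β) with Poisson data over total exposure Σt gives posterior Gamma(α+Σx, β+Σt) = Gamma(112, 29).
Posterior variance = α'/β'² = 112/841.

112/841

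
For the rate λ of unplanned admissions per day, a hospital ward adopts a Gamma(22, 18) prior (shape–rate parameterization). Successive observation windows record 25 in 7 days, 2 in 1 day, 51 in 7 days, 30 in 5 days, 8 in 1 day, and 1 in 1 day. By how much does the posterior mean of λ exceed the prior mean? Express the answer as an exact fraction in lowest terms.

811/360

Total count: 25 + 2 + 51 + 30 + 8 + 1 = 117.
Total exposure: 7 + 1 + 7 + 5 + 1 + 1 = 22 days.
Gamma(α, β) with Poisson data over total exposure Σt gives posterior Gamma(α+Σx, β+Σt) = Gamma(139, 40).
Posterior mean = 139/40 = 139/40; prior mean = 22/18 = 11/9. Difference = 139/40 − 11/9 = 811/360.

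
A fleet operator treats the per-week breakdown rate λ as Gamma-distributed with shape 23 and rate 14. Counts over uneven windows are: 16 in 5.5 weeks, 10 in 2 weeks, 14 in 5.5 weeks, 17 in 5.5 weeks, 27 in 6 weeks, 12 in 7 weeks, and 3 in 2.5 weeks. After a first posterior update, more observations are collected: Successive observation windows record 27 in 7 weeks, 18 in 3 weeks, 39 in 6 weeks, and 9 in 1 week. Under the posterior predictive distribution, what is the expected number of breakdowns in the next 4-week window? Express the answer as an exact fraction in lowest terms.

172/13

Total count: 16 + 10 + 14 + 17 + 27 + 12 + 3 = 99.
Total exposure: 5.5 + 2 + 5.5 + 5.5 + 6 + 7 + 2.5 = 34 weeks.
After the first batch: Gamma(23 + 99, 14 + 34) = Gamma(122, 48).
Total count: 27 + 18 + 39 + 9 = 93.
Total exposure: 7 + 3 + 6 + 1 = 17 weeks.
After the second batch: Gamma(122 + 93, 48 + 17) = Gamma(215, 65).
Predictive mean over a 4-week window = T·E[λ|data] = 4·215/65 = 172/13.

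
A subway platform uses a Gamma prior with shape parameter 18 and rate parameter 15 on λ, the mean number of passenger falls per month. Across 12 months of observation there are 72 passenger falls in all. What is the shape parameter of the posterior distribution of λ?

Total count 72 over total exposure 12 months.
Gamma(α, β) with Poisson data over total exposure Σt gives posterior Gamma(α+Σx, β+Σt) = Gamma(90, 27).

90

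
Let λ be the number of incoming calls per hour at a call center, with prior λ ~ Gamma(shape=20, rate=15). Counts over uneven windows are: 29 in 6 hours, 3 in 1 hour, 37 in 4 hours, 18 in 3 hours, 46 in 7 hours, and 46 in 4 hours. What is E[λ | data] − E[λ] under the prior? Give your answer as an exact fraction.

437/120

Total count: 29 + 3 + 37 + 18 + 46 + 46 = 179.
Total exposure: 6 + 1 + 4 + 3 + 7 + 4 = 25 hours.
Gamma(α, β) with Poisson data over total exposure Σt gives posterior Gamma(α+Σx, β+Σt) = Gamma(199, 40).
Posterior mean = 199/40 = 199/40; prior mean = 20/15 = 4/3. Difference = 199/40 − 4/3 = 437/120.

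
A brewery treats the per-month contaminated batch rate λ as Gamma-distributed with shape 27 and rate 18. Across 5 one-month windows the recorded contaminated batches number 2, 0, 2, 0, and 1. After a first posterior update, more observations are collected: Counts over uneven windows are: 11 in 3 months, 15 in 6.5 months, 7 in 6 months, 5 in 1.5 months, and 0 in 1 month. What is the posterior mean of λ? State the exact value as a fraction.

70/41

Total count: 2 + 0 + 2 + 0 + 1 = 5.
Total exposure: 5 months.
After the first batch: Gamma(27 + 5, 18 + 5) = Gamma(32, 23).
Total count: 11 + 15 + 7 + 5 + 0 = 38.
Total exposure: 3 + 6.5 + 6 + 1.5 + 1 = 18 months.
After the second batch: Gamma(32 + 38, 23 + 18) = Gamma(70, 41).
Posterior mean = α'/β' = 70/41.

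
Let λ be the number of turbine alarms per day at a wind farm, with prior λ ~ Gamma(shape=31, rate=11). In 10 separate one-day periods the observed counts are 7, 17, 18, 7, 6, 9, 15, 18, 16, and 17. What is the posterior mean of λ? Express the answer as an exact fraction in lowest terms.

23/3

Total count: 7 + 17 + 18 + 7 + 6 + 9 + 15 + 18 + 16 + 17 = 130.
Total exposure: 10 days.
Gamma(α, β) with Poisson data over total exposure Σt gives posterior Gamma(α+Σx, β+Σt) = Gamma(161, 21).
Posterior mean = α'/β' = 161/21 = 23/3.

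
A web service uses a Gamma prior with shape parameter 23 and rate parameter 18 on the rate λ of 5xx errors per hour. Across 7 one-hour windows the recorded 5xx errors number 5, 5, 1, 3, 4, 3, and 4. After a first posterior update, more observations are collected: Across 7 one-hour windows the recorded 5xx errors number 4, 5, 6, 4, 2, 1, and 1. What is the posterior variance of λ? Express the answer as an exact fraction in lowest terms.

Total count: 5 + 5 + 1 + 3 + 4 + 3 + 4 = 25.
Total exposure: 7 hours.
After the first batch: Gamma(23 + 25, 18 + 7) = Gamma(48, 25).
Total count: 4 + 5 + 6 + 4 + 2 + 1 + 1 = 23.
Total exposure: 7 hours.
After the second batch: Gamma(48 + 23, 25 + 7) = Gamma(71, 32).
Posterior variance = α'/β'² = 71/1024.

71/1024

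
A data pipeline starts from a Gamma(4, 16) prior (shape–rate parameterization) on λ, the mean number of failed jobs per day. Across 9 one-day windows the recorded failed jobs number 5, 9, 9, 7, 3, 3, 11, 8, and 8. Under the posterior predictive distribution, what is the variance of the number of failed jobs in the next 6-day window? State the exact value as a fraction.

12462/625

Total count: 5 + 9 + 9 + 7 + 3 + 3 + 11 + 8 + 8 = 63.
Total exposure: 9 days.
The Gamma prior is conjugate for the Poisson rate, so λ | data ~ Gamma(4+63, 16+9) = Gamma(67, 25).
The posterior predictive for a window of length T is Negative Binomial with variance T·α'·(β'+T)/β'² = 6·67·31/625 = 12462/625.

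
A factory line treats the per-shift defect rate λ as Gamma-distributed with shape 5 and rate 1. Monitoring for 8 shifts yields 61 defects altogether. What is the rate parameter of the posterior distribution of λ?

9

Total count 61 over total exposure 8 shifts.
Gamma(α, β) with Poisson data over total exposure Σt gives posterior Gamma(α+Σx, β+Σt) = Gamma(66, 9).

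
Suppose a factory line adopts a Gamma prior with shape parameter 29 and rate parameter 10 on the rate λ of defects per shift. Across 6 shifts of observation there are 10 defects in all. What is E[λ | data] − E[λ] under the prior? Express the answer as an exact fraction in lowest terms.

Total count 10 over total exposure 6 shifts.
Gamma(α, β) with Poisson data over total exposure Σt gives posterior Gamma(α+Σx, β+Σt) = Gamma(39, 16).
Posterior mean = 39/16 = 39/16; prior mean = 29/10 = 29/10. Difference = 39/16 − 29/10 = -37/80.

-37/80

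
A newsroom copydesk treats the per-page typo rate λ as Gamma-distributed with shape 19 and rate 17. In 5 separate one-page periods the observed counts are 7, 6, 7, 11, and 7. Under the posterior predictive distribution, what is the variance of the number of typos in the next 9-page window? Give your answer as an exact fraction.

Total count: 7 + 6 + 7 + 11 + 7 = 38.
Total exposure: 5 pages.
The Gamma prior is conjugate for the Poisson rate, so λ | data ~ Gamma(19+38, 17+5) = Gamma(57, 22).
The posterior predictive for a window of length T is Negative Binomial with variance T·α'·(β'+T)/β'² = 9·57·31/484 = 15903/484.

15903/484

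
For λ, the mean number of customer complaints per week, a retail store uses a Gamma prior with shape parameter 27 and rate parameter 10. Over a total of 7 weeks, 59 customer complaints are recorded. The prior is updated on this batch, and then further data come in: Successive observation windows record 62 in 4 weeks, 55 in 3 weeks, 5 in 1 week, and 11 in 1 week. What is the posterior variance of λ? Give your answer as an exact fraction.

219/676

Total count 59 over total exposure 7 weeks.
After the first batch: Gamma(27 + 59, 10 + 7) = Gamma(86, 17).
Total count: 62 + 55 + 5 + 11 = 133.
Total exposure: 4 + 3 + 1 + 1 = 9 weeks.
After the second batch: Gamma(86 + 133, 17 + 9) = Gamma(219, 26).
Posterior variance = α'/β'² = 219/676.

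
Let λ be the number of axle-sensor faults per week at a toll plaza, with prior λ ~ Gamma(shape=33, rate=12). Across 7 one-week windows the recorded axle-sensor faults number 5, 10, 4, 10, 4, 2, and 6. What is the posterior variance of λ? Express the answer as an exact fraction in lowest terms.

74/361

Total count: 5 + 10 + 4 + 10 + 4 + 2 + 6 = 41.
Total exposure: 7 weeks.
Posterior: α' = 33 + 41 = 74, β' = 12 + 7 = 19.
Posterior variance = α'/β'² = 74/361.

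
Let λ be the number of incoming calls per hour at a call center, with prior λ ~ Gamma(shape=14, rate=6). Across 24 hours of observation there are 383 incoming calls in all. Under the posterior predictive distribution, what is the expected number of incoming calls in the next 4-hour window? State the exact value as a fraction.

Total count 383 over total exposure 24 hours.
Gamma(α, β) with Poisson data over total exposure Σt gives posterior Gamma(α+Σx, β+Σt) = Gamma(397, 30).
Predictive mean over a 4-hour window = T·E[λ|data] = 4·397/30 = 794/15.

794/15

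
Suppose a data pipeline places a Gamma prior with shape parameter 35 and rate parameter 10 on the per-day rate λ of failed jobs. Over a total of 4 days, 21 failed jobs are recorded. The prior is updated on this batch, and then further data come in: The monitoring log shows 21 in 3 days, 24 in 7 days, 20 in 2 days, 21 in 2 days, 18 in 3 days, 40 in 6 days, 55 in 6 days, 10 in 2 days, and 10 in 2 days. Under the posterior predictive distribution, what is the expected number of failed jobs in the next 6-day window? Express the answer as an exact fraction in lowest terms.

Total count 21 over total exposure 4 days.
After the first batch: Gamma(35 + 21, 10 + 4) = Gamma(56, 14).
Total count: 21 + 24 + 20 + 21 + 18 + 40 + 55 + 10 + 10 = 219.
Total exposure: 3 + 7 + 2 + 2 + 3 + 6 + 6 + 2 + 2 = 33 days.
After the second batch: Gamma(56 + 219, 14 + 33) = Gamma(275, 47).
Predictive mean over a 6-day window = T·E[λ|data] = 6·275/47 = 1650/47.

1650/47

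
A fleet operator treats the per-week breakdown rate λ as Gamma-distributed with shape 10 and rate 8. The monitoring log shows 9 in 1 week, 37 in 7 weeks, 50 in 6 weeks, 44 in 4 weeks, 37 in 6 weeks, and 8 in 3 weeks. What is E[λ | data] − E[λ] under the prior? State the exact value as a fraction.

121/28

Total count: 9 + 37 + 50 + 44 + 37 + 8 = 185.
Total exposure: 1 + 7 + 6 + 4 + 6 + 3 = 27 weeks.
Conjugate update: add total count to the shape and total exposure to the rate, giving Gamma(195, 35).
Posterior mean = 195/35 = 39/7; prior mean = 10/8 = 5/4. Difference = 39/7 − 5/4 = 121/28.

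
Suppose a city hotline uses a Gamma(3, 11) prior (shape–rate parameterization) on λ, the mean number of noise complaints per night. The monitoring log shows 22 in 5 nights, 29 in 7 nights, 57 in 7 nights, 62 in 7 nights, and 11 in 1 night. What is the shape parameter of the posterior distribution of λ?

Total count: 22 + 29 + 57 + 62 + 11 = 181.
Total exposure: 5 + 7 + 7 + 7 + 1 = 27 nights.
Conjugate update: add total count to the shape and total exposure to the rate, giving Gamma(184, 38).

184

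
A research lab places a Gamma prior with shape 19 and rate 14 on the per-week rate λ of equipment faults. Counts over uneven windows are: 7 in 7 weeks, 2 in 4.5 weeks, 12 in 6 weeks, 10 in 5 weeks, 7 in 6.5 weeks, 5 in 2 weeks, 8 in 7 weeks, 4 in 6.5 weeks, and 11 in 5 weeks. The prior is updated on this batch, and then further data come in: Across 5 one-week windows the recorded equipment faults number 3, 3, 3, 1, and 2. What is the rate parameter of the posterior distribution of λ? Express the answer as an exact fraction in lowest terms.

Total count: 7 + 2 + 12 + 10 + 7 + 5 + 8 + 4 + 11 = 66.
Total exposure: 7 + 4.5 + 6 + 5 + 6.5 + 2 + 7 + 6.5 + 5 = 49.5 weeks.
After the first batch: Gamma(19 + 66, 14 + 49.5) = Gamma(85, 127/2).
Total count: 3 + 3 + 3 + 1 + 2 = 12.
Total exposure: 5 weeks.
After the second batch: Gamma(85 + 12, 127/2 + 5) = Gamma(97, 137/2).

137/2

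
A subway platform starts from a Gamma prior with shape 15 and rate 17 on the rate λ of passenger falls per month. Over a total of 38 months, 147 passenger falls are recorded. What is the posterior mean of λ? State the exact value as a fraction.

Total count 147 over total exposure 38 months.
Conjugate update: add total count to the shape and total exposure to the rate, giving Gamma(162, 55).
Posterior mean = α'/β' = 162/55.

162/55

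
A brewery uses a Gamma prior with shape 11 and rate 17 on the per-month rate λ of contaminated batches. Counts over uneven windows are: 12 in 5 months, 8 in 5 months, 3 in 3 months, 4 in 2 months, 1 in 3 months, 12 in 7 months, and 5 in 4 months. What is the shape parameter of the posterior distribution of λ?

Total count: 12 + 8 + 3 + 4 + 1 + 12 + 5 = 45.
Total exposure: 5 + 5 + 3 + 2 + 3 + 7 + 4 = 29 months.
By Gamma–Poisson conjugacy, the posterior is Gamma(α + Σx, β + Σt) = Gamma(11 + 45, 17 + 29) = Gamma(56, 46).

56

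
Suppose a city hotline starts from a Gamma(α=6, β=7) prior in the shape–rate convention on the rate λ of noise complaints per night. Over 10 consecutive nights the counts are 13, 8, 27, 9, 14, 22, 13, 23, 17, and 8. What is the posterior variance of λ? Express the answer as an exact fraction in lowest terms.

Total count: 13 + 8 + 27 + 9 + 14 + 22 + 13 + 23 + 17 + 8 = 154.
Total exposure: 10 nights.
Gamma(α, β) with Poisson data over total exposure Σt gives posterior Gamma(α+Σx, β+Σt) = Gamma(160, 17).
Posterior variance = α'/β'² = 160/289.

160/289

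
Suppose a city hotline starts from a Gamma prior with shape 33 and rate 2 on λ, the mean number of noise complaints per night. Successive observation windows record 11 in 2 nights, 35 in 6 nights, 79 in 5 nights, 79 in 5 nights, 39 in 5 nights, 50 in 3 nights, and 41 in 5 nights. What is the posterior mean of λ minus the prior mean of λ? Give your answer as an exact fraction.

Total count: 11 + 35 + 79 + 79 + 39 + 50 + 41 = 334.
Total exposure: 2 + 6 + 5 + 5 + 5 + 3 + 5 = 31 nights.
Gamma(α, β) with Poisson data over total exposure Σt gives posterior Gamma(α+Σx, β+Σt) = Gamma(367, 33).
Posterior mean = 367/33 = 367/33; prior mean = 33/2 = 33/2. Difference = 367/33 − 33/2 = -355/66.

-355/66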